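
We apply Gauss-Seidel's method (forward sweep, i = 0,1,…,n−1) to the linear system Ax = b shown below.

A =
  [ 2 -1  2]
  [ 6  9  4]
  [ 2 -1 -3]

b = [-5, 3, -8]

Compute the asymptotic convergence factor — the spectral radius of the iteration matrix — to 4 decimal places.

0.9116

Let D = diag(2, 9, -3); L, U the strict triangles.
Gauss-Seidel: T = -(D+L)⁻¹U, row 0 first, T[0,2] = -(2)/(2) = -1.0000; later rows by forward substitution.
  T[0,:] = [+0.0000 +0.5000 -1.0000]
  T[1,:] = [+0.0000 -0.3333 +0.2222]
  T[2,:] = [+0.0000 +0.4444 -0.7407]
|eigenvalues of T|: 0.9116, 0.1625, 0.0000.
ρ = 0.9116; 0.9116 < 1 ⇒ converges.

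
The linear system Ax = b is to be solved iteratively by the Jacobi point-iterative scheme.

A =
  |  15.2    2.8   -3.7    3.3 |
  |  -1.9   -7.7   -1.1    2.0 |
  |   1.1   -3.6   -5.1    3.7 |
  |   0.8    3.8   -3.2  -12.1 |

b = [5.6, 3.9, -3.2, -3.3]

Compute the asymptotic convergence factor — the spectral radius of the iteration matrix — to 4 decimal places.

Write A = D+L+U with D = diag(15.2, -7.7, -5.1, -12.1).
T_J = -D⁻¹(L+U): T[3,2] = -(-3.2)/(-12.1) = -0.2645; T[3,3] = 0.
  T[0,:] = [+0.0000, -0.1842, +0.2434, -0.2171]
  T[1,:] = [-0.2468, +0.0000, -0.1429, +0.2597]
  T[2,:] = [+0.2157, -0.7059, +0.0000, +0.7255]
  T[3,:] = [+0.0661, +0.3140, -0.2645, +0.0000]
|roots of det(T-λI)|: 0.5328, 0.4285, 0.4285, 0.0546.
ρ = 0.5328; 0.5328 < 1 ⇒ converges.

0.5328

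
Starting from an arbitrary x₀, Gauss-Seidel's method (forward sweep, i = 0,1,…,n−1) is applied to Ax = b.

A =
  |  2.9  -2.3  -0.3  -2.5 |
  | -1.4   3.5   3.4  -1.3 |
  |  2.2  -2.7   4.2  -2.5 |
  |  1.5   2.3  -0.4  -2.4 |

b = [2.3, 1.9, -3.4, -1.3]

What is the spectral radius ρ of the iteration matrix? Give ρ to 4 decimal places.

1.3360

Diagonal D = diag(2.9, 3.5, 4.2, -2.4); L, U strict lower/upper.
T_GS = -(D+L)⁻¹U: row 0 first, T[0,3] = -(-2.5)/(2.9) = +0.8621; later rows by forward substitution.
  T[0,:] = [+0.0000 +0.7931 +0.1034 +0.8621]
  T[1,:] = [+0.0000 +0.3172 -0.9300 +0.7163]
  T[2,:] = [+0.0000 -0.2115 -0.6521 +0.6041]
  T[3,:] = [+0.0000 +0.8350 -0.7180 +1.1245]
|eigenvalues of T|: 1.3360, 0.8109, 0.2646, 0.0000.
ρ = 1.3360; 1.3360 > 1, so it fails to converge.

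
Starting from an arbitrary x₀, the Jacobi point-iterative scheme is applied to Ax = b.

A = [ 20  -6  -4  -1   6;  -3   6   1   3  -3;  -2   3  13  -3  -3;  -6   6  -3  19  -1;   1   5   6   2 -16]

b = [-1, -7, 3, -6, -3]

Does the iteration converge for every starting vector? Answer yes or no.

Diagonal D = diag(20, 6, 13, 19, -16); L, U strict lower/upper.
Jacobi: T = -D⁻¹(L+U), T[0,3] = -(-1)/(20) = +0.0500; T[0,0] = 0.
  T[0,:] = [+0.0000  +0.3000  +0.2000  +0.0500  -0.3000]
  T[1,:] = [+0.5000  +0.0000  -0.1667  -0.5000  +0.5000]
  T[2,:] = [+0.1538  -0.2308  +0.0000  +0.2308  +0.2308]
  T[3,:] = [+0.3158  -0.3158  +0.1579  +0.0000  +0.0526]
  T[4,:] = [+0.0625  +0.3125  +0.3750  +0.1250  +0.0000]
|λ(T)| sorted: 0.9009, 0.5495, 0.2888, 0.2888, 0.2190.
spectral radius ρ = 0.9009; 0.9009 < 1: convergent.

yes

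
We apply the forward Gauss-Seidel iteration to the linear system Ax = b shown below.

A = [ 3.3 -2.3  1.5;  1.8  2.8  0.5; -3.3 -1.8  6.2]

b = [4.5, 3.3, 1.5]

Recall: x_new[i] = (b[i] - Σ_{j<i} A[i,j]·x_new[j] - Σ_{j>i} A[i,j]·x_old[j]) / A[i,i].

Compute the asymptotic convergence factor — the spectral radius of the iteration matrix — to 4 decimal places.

Diagonal D = diag(3.3, 2.8, 6.2); L, U strict lower/upper.
T_GS = -(D+L)⁻¹U: row 0 first, T[0,1] = -(-2.3)/(3.3) = +0.6970; later rows by forward substitution.
  T[0,:] = [+0.0000 +0.6970 -0.4545]
  T[1,:] = [+0.0000 -0.4481 +0.1136]
  T[2,:] = [+0.0000 +0.2409 -0.2089]
moduli |λ_i(T)| = 0.5326, 0.1244, 0.0000.
ρ(T) = max|λ| = 0.5326; 0.5326 < 1: convergent.

0.5326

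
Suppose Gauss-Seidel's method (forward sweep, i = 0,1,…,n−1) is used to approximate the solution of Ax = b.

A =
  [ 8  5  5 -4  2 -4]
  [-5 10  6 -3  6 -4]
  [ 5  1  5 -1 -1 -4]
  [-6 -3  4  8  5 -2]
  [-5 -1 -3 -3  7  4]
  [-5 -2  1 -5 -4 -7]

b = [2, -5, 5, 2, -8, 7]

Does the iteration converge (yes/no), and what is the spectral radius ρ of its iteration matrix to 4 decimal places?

no, ρ = 1.3044

Write A = D+L+U with D = diag(8, 10, 5, 8, 7, -7).
Gauss-Seidel: T = -(D+L)⁻¹U, row 0 first, T[0,3] = -(-4)/(8) = +0.5000; later rows by forward substitution.
  T[0,:] = [+0.0000 -0.6250 -0.6250 +0.5000 -0.2500 +0.5000]
  T[1,:] = [+0.0000 -0.3125 -0.9125 +0.5500 -0.7250 +0.6500]
  T[2,:] = [+0.0000 +0.6875 +0.8075 -0.4100 +0.5950 +0.1700]
  T[3,:] = [+0.0000 -0.9297 -1.2147 +0.7863 -1.3819 +0.7838]
  T[4,:] = [+0.0000 -0.5949 -0.7513 +0.5970 -0.6194 +0.2873]
  T[5,:] = [+0.0000 +1.6379 +2.1194 -1.4756 +1.8117 -1.2426]
eigenvalue magnitudes: 1.3044, 0.4719, 0.4719, 0.2567, 0.2567, 0.0000.
ρ(T) = max|λ| = 1.3044; 1.3044 > 1 ⇒ diverges.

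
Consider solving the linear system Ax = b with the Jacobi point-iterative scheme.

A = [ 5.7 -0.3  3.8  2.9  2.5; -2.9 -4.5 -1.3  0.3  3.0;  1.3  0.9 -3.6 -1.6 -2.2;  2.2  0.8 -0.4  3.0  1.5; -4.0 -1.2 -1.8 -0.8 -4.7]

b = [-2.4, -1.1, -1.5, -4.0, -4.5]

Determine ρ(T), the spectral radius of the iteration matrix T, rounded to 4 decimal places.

1.2472

Split A = D + L + U, D = diag(5.7, -4.5, -3.6, 3, -4.7).
Jacobi T = -D⁻¹(L+U): T[3,0] = -(2.2)/(3) = -0.7333; T[3,3] = 0.
  T[0,:] = [+0.0000, +0.0526, -0.6667, -0.5088, -0.4386]
  T[1,:] = [-0.6444, +0.0000, -0.2889, +0.0667, +0.6667]
  T[2,:] = [+0.3611, +0.2500, +0.0000, -0.4444, -0.6111]
  T[3,:] = [-0.7333, -0.2667, +0.1333, +0.0000, -0.5000]
  T[4,:] = [-0.8511, -0.2553, -0.3830, -0.1702, +0.0000]
|λ(T)| sorted: 1.2472, 0.8593, 0.8593, 0.2638, 0.0975.
ρ = 1.2472; 1.2472 > 1: divergent.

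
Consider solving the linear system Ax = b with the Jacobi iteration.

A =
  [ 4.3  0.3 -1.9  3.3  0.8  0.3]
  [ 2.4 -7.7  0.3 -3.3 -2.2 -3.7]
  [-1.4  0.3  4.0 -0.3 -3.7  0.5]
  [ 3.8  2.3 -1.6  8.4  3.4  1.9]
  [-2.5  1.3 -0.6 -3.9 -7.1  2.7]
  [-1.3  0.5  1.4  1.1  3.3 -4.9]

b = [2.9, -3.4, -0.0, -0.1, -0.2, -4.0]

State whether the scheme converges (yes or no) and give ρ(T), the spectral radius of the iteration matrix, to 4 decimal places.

no, ρ = 1.1305

Diagonal D = diag(4.3, -7.7, 4, 8.4, -7.1, -4.9); L, U strict lower/upper.
Jacobi: T = -D⁻¹(L+U), T[1,4] = -(-2.2)/(-7.7) = -0.2857; T[1,1] = 0.
  T[0,:] = [+0.0000, -0.0698, +0.4419, -0.7674, -0.1860, -0.0698]
  T[1,:] = [+0.3117, +0.0000, +0.0390, -0.4286, -0.2857, -0.4805]
  T[2,:] = [+0.3500, -0.0750, +0.0000, +0.0750, +0.9250, -0.1250]
  T[3,:] = [-0.4524, -0.2738, +0.1905, +0.0000, -0.4048, -0.2262]
  T[4,:] = [-0.3521, +0.1831, -0.0845, -0.5493, +0.0000, +0.3803]
  T[5,:] = [-0.2653, +0.1020, +0.2857, +0.2245, +0.6735, +0.0000]
|roots of det(T-λI)|: 1.1305, 0.7876, 0.5291, 0.5291, 0.4397, 0.4397.
spectral radius ρ = 1.1305; 1.1305 > 1, so it fails to converge.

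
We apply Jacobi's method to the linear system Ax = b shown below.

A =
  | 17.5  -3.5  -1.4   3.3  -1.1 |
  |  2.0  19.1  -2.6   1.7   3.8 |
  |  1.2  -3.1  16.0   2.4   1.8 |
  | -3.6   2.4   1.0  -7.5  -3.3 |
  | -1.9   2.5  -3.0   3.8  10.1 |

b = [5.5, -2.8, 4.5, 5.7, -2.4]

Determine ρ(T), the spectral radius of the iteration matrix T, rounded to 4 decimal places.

Let D = diag(17.5, 19.1, 16, -7.5, 10.1); L, U the strict triangles.
Jacobi T = -D⁻¹(L+U): T[1,0] = -(2)/(19.1) = -0.1047; T[1,1] = 0.
  T[0,:] = [+0.0000, +0.2000, +0.0800, -0.1886, +0.0629]
  T[1,:] = [-0.1047, +0.0000, +0.1361, -0.0890, -0.1990]
  T[2,:] = [-0.0750, +0.1938, +0.0000, -0.1500, -0.1125]
  T[3,:] = [-0.4800, +0.3200, +0.1333, +0.0000, -0.4400]
  T[4,:] = [+0.1881, -0.2475, +0.2970, -0.3762, +0.0000]
eigenvalue magnitudes: 0.5888, 0.2879, 0.1908, 0.1908, 0.0329.
ρ = 0.5888; 0.5888 < 1: convergent.

0.5888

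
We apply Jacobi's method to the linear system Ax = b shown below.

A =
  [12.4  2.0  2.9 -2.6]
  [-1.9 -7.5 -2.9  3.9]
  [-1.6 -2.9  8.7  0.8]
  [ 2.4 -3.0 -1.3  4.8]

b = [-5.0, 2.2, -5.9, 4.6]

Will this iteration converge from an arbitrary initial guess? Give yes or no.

Diagonal D = diag(12.4, -7.5, 8.7, 4.8); L, U strict lower/upper.
T_J = -D⁻¹(L+U): T[0,3] = -(-2.6)/(12.4) = +0.2097; T[0,0] = 0.
  T[0,:] = [+0.0000  -0.1613  -0.2339  +0.2097]
  T[1,:] = [-0.2533  +0.0000  -0.3867  +0.5200]
  T[2,:] = [+0.1839  +0.3333  +0.0000  -0.0920]
  T[3,:] = [-0.5000  +0.6250  +0.2708  +0.0000]
eigenvalue magnitudes: 0.5293, 0.4498, 0.4498, 0.0273.
ρ(T) = max|λ| = 0.5293; 0.5293 < 1 ⇒ converges.

yes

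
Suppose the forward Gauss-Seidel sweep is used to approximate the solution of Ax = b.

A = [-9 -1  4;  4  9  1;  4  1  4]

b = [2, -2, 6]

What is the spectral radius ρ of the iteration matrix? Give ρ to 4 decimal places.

0.2726

Diagonal D = diag(-9, 9, 4); L, U strict lower/upper.
Gauss-Seidel: T = -(D+L)⁻¹U, row 0 first, T[0,2] = -(4)/(-9) = +0.4444; later rows by forward substitution.
  T[0,:] = [+0.0000  -0.1111  +0.4444]
  T[1,:] = [+0.0000  +0.0494  -0.3086]
  T[2,:] = [+0.0000  +0.0988  -0.3673]
eigenvalue magnitudes: 0.2726, 0.0453, 0.0000.
ρ = 0.2726; 0.2726 < 1: convergent.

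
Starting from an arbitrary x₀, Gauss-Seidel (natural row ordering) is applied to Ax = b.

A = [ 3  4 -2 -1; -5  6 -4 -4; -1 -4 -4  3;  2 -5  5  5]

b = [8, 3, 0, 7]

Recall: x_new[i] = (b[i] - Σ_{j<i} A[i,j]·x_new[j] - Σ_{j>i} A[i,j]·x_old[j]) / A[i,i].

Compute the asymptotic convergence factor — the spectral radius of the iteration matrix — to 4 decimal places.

Diagonal D = diag(3, 6, -4, 5); L, U strict lower/upper.
T_GS = -(D+L)⁻¹U: row 0 first, T[0,3] = -(-1)/(3) = +0.3333; later rows by forward substitution.
  T[0,:] = [+0.0000, -1.3333, +0.6667, +0.3333]
  T[1,:] = [+0.0000, -1.1111, +1.2222, +0.9444]
  T[2,:] = [+0.0000, +1.4444, -1.3889, -0.2778]
  T[3,:] = [+0.0000, -2.0222, +2.3444, +1.0889]
|roots of det(T-λI)|: 1.5475, 0.4889, 0.3525, 0.0000.
ρ(T) = max|λ| = 1.5475; 1.5475 > 1: divergent.

1.5475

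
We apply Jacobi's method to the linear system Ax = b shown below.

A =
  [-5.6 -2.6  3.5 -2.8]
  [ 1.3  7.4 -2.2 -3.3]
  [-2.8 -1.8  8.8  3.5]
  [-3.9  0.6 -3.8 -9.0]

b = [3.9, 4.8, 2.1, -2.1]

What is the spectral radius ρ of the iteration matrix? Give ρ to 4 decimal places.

0.9244

Split A = D + L + U, D = diag(-5.6, 7.4, 8.8, -9).
Jacobi: T = -D⁻¹(L+U), T[2,1] = -(-1.8)/(8.8) = +0.2045; T[2,2] = 0.
  T[0,:] = [+0.0000  -0.4643  +0.6250  -0.5000]
  T[1,:] = [-0.1757  +0.0000  +0.2973  +0.4459]
  T[2,:] = [+0.3182  +0.2045  +0.0000  -0.3977]
  T[3,:] = [-0.4333  +0.0667  -0.4222  +0.0000]
|λ(T)| sorted: 0.9244, 0.5720, 0.5720, 0.2026.
ρ(T) = max|λ| = 0.9244; 0.9244 < 1, so it converges for any x₀.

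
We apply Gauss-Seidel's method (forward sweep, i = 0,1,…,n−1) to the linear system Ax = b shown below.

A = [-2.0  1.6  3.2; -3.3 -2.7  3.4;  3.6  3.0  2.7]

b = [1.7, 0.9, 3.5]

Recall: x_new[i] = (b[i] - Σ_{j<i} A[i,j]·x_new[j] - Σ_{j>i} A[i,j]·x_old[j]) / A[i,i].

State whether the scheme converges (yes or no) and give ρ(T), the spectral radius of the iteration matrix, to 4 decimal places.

A = D + L + U where D = diag(-2, -2.7, 2.7).
T_GS = -(D+L)⁻¹U: row 0 first, T[0,1] = -(1.6)/(-2) = +0.8000; later rows by forward substitution.
  T[0,:] = [+0.0000, +0.8000, +1.6000]
  T[1,:] = [+0.0000, -0.9778, -0.6963]
  T[2,:] = [+0.0000, +0.0198, -1.3597]
moduli |λ_i(T)| = 1.3194, 1.0180, 0.0000.
ρ = 1.3194; 1.3194 > 1 ⇒ diverges.

no, ρ = 1.3194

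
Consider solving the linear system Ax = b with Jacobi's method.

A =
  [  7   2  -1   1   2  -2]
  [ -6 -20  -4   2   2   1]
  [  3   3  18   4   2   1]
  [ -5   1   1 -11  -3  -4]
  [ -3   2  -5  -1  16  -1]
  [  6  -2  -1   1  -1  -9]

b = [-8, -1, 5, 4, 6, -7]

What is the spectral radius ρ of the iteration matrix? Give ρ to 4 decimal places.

A = D + L + U where D = diag(7, -20, 18, -11, 16, -9).
T_J = -D⁻¹(L+U): T[3,2] = -(1)/(-11) = +0.0909; T[3,3] = 0.
  T[0,:] = [+0.0000  -0.2857  +0.1429  -0.1429  -0.2857  +0.2857]
  T[1,:] = [-0.3000  +0.0000  -0.2000  +0.1000  +0.1000  +0.0500]
  T[2,:] = [-0.1667  -0.1667  +0.0000  -0.2222  -0.1111  -0.0556]
  T[3,:] = [-0.4545  +0.0909  +0.0909  +0.0000  -0.2727  -0.3636]
  T[4,:] = [+0.1875  -0.1250  +0.3125  +0.0625  +0.0000  +0.0625]
  T[5,:] = [+0.6667  -0.2222  -0.1111  +0.1111  -0.1111  +0.0000]
|λ(T)| sorted: 0.5917, 0.4072, 0.4072, 0.3697, 0.3145, 0.2468.
ρ = 0.5917; 0.5917 < 1, so it converges for any x₀.

0.5917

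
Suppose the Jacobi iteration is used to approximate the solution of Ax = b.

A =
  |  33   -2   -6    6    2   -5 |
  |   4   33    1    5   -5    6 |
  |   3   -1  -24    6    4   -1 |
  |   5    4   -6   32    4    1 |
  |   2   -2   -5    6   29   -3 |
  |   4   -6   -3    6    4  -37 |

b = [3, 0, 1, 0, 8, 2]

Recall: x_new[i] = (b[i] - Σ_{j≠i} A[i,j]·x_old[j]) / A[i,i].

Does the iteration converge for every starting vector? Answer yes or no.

yes

Write A = D+L+U with D = diag(33, 33, -24, 32, 29, -37).
T_J = -D⁻¹(L+U): T[3,4] = -(4)/(32) = -0.1250; T[3,3] = 0.
  T[0,:] = [+0.0000  +0.0606  +0.1818  -0.1818  -0.0606  +0.1515]
  T[1,:] = [-0.1212  +0.0000  -0.0303  -0.1515  +0.1515  -0.1818]
  T[2,:] = [+0.1250  -0.0417  +0.0000  +0.2500  +0.1667  -0.0417]
  T[3,:] = [-0.1562  -0.1250  +0.1875  +0.0000  -0.1250  -0.0312]
  T[4,:] = [-0.0690  +0.0690  +0.1724  -0.2069  +0.0000  +0.1034]
  T[5,:] = [+0.1081  -0.1622  -0.0811  +0.1622  +0.1081  +0.0000]
moduli |λ_i(T)| = 0.5253, 0.2995, 0.2209, 0.1806, 0.1504, 0.0351.
ρ = 0.5253; 0.5253 < 1, so it converges for any x₀.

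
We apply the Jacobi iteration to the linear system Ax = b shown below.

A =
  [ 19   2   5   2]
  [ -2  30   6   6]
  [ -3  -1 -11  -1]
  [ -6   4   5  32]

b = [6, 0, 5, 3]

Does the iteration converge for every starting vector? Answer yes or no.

Diagonal D = diag(19, 30, -11, 32); L, U strict lower/upper.
T_J = -D⁻¹(L+U): T[1,3] = -(6)/(30) = -0.2000; T[1,1] = 0.
  T[0,:] = [+0.0000  -0.1053  -0.2632  -0.1053]
  T[1,:] = [+0.0667  +0.0000  -0.2000  -0.2000]
  T[2,:] = [-0.2727  -0.0909  +0.0000  -0.0909]
  T[3,:] = [+0.1875  -0.1250  -0.1562  +0.0000]
|roots of det(T-λI)|: 0.3223, 0.2562, 0.1616, 0.0956.
ρ(T) = max|λ| = 0.3223; 0.3223 < 1, so it converges for any x₀.

yes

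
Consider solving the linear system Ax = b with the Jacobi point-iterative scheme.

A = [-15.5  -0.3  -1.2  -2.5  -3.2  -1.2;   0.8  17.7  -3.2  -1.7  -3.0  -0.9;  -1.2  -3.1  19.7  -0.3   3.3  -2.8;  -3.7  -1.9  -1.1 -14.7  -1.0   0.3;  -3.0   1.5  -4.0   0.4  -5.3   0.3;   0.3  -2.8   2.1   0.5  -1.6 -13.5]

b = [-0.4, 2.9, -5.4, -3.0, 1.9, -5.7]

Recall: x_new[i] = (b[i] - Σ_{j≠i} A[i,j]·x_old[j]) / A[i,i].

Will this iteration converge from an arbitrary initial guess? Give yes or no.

Write A = D+L+U with D = diag(-15.5, 17.7, 19.7, -14.7, -5.3, -13.5).
T_J = -D⁻¹(L+U): T[4,2] = -(-4)/(-5.3) = -0.7547; T[4,4] = 0.
  T[0,:] = [+0.0000, -0.0194, -0.0774, -0.1613, -0.2065, -0.0774]
  T[1,:] = [-0.0452, +0.0000, +0.1808, +0.0960, +0.1695, +0.0508]
  T[2,:] = [+0.0609, +0.1574, +0.0000, +0.0152, -0.1675, +0.1421]
  T[3,:] = [-0.2517, -0.1293, -0.0748, +0.0000, -0.0680, +0.0204]
  T[4,:] = [-0.5660, +0.2830, -0.7547, +0.0755, +0.0000, +0.0566]
  T[5,:] = [+0.0222, -0.2074, +0.1556, +0.0370, -0.1185, +0.0000]
|roots of det(T-λI)|: 0.6007, 0.5095, 0.1892, 0.1892, 0.1834, 0.0405.
spectral radius ρ = 0.6007; 0.6007 < 1 ⇒ converges.

yes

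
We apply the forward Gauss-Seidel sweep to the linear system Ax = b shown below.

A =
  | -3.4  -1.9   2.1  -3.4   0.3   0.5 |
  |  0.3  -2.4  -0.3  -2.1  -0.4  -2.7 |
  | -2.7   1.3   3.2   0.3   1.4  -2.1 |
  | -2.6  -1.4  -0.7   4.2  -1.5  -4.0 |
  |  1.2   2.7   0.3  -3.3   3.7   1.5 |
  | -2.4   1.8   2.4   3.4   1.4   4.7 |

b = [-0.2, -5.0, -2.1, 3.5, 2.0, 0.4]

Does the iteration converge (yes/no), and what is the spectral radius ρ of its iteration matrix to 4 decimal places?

A = D + L + U where D = diag(-3.4, -2.4, 3.2, 4.2, 3.7, 4.7).
T_GS = -(D+L)⁻¹U: row 0 first, T[0,3] = -(-3.4)/(-3.4) = -1.0000; later rows by forward substitution.
  T[0,:] = [+0.0000  -0.5588  +0.6176  -1.0000  +0.0882  +0.1471]
  T[1,:] = [+0.0000  -0.0699  -0.0478  -1.0000  -0.1556  -1.1066]
  T[2,:] = [+0.0000  -0.4431  +0.5406  -0.5312  -0.2998  +1.2299]
  T[3,:] = [+0.0000  -0.4431  +0.4565  -1.0409  +0.3099  +0.8795]
  T[4,:] = [+0.0000  -0.1270  +0.1979  +0.1687  +0.3857  +1.0392]
  T[5,:] = [+0.0000  +0.3260  -0.3315  +0.8464  -0.0813  -1.0749]
|λ(T)| sorted: 1.3935, 0.7688, 0.4513, 0.4513, 0.0022, 0.0000.
ρ(T) = max|λ| = 1.3935; 1.3935 > 1: divergent.

no, ρ = 1.3935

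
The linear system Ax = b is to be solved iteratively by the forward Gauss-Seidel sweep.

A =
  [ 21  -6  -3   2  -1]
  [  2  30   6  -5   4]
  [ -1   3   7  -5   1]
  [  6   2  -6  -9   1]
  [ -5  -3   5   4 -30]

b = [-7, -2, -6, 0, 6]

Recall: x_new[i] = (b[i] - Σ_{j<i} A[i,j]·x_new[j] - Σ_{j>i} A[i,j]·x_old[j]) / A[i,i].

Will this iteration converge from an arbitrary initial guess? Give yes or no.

yes

Split A = D + L + U, D = diag(21, 30, 7, -9, -30).
T_GS = -(D+L)⁻¹U: row 0 first, T[0,4] = -(-1)/(21) = +0.0476; later rows by forward substitution.
  T[0,:] = [+0.0000 +0.2857 +0.1429 -0.0952 +0.0476]
  T[1,:] = [+0.0000 -0.0190 -0.2095 +0.1730 -0.1365]
  T[2,:] = [+0.0000 +0.0490 +0.1102 +0.6265 -0.0776]
  T[3,:] = [+0.0000 +0.1536 -0.0248 -0.4427 +0.1642]
  T[4,:] = [+0.0000 -0.0171 +0.0122 +0.0440 +0.0147]
|eigenvalues of T|: 0.5434, 0.2241, 0.2241, 0.0277, 0.0000.
ρ = 0.5434; 0.5434 < 1, so it converges for any x₀.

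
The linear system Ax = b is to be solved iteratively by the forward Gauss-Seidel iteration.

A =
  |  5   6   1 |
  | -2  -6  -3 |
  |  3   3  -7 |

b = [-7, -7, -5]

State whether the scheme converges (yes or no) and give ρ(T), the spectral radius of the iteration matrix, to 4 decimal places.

yes, ρ = 0.5754

Diagonal D = diag(5, -6, -7); L, U strict lower/upper.
Gauss-Seidel: T = -(D+L)⁻¹U, row 0 first, T[0,1] = -(6)/(5) = -1.2000; later rows by forward substitution.
  T[0,:] = [+0.0000 -1.2000 -0.2000]
  T[1,:] = [+0.0000 +0.4000 -0.4333]
  T[2,:] = [+0.0000 -0.3429 -0.2714]
eigenvalue magnitudes: 0.5754, 0.4469, 0.0000.
ρ(T) = max|λ| = 0.5754; 0.5754 < 1, so it converges for any x₀.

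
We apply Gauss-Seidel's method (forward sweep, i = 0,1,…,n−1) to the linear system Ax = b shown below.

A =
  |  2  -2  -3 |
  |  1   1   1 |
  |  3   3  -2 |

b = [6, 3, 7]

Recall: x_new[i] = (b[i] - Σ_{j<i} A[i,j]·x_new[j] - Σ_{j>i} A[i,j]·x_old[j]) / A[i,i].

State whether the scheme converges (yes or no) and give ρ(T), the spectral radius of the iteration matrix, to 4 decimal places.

A = D + L + U where D = diag(2, 1, -2).
Gauss-Seidel: T = -(D+L)⁻¹U, row 0 first, T[0,1] = -(-2)/(2) = +1.0000; later rows by forward substitution.
  T[0,:] = [+0.0000 +1.0000 +1.5000]
  T[1,:] = [+0.0000 -1.0000 -2.5000]
  T[2,:] = [+0.0000 +0.0000 -1.5000]
moduli |λ_i(T)| = 1.5000, 1.0000, 0.0000.
ρ = 1.5000; 1.5000 > 1, so it fails to converge.

no, ρ = 1.5000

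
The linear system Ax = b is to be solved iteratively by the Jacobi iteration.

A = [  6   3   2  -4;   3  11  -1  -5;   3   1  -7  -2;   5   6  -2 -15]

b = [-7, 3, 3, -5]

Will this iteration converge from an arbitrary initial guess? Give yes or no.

Split A = D + L + U, D = diag(6, 11, -7, -15).
Jacobi: T = -D⁻¹(L+U), T[3,2] = -(-2)/(-15) = -0.1333; T[3,3] = 0.
  T[0,:] = [+0.0000, -0.5000, -0.3333, +0.6667]
  T[1,:] = [-0.2727, +0.0000, +0.0909, +0.4545]
  T[2,:] = [+0.4286, +0.1429, +0.0000, -0.2857]
  T[3,:] = [+0.3333, +0.4000, -0.1333, +0.0000]
|roots of det(T-λI)|: 0.8411, 0.4509, 0.2880, 0.2880.
spectral radius ρ = 0.8411; 0.8411 < 1 ⇒ converges.

yes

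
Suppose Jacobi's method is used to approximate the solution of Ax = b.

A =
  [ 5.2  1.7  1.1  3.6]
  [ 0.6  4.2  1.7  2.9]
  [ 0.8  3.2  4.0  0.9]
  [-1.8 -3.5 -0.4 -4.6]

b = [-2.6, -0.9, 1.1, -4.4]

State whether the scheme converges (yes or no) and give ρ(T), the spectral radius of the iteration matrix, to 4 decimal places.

no, ρ = 1.2350

A = D + L + U where D = diag(5.2, 4.2, 4, -4.6).
T_J = -D⁻¹(L+U): T[0,1] = -(1.7)/(5.2) = -0.3269; T[0,0] = 0.
  T[0,:] = [+0.0000 -0.3269 -0.2115 -0.6923]
  T[1,:] = [-0.1429 +0.0000 -0.4048 -0.6905]
  T[2,:] = [-0.2000 -0.8000 +0.0000 -0.2250]
  T[3,:] = [-0.3913 -0.7609 -0.0870 +0.0000]
eigenvalue magnitudes: 1.2350, 0.9162, 0.3039, 0.0149.
ρ(T) = max|λ| = 1.2350; 1.2350 > 1, so it fails to converge.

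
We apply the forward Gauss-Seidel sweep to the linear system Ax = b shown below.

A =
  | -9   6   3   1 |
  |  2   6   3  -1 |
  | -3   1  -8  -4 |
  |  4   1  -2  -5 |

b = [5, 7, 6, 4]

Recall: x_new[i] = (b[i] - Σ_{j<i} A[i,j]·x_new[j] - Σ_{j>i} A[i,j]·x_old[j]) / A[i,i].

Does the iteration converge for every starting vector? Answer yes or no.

yes

Diagonal D = diag(-9, 6, -8, -5); L, U strict lower/upper.
Gauss-Seidel: T = -(D+L)⁻¹U, row 0 first, T[0,2] = -(3)/(-9) = +0.3333; later rows by forward substitution.
  T[0,:] = [+0.0000  +0.6667  +0.3333  +0.1111]
  T[1,:] = [+0.0000  -0.2222  -0.6111  +0.1296]
  T[2,:] = [+0.0000  -0.2778  -0.2014  -0.5255]
  T[3,:] = [+0.0000  +0.6000  +0.2250  +0.3250]
|eigenvalues of T|: 0.6151, 0.4656, 0.4656, 0.0000.
ρ(T) = max|λ| = 0.6151; 0.6151 < 1, so it converges for any x₀.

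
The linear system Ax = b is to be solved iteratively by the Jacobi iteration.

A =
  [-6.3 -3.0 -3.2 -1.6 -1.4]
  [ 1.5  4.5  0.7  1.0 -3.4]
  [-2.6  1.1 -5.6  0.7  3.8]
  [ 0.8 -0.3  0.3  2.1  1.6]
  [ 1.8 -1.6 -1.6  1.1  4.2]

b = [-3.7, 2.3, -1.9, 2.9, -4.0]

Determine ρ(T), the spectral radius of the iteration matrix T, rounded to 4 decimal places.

Diagonal D = diag(-6.3, 4.5, -5.6, 2.1, 4.2); L, U strict lower/upper.
T_J = -D⁻¹(L+U): T[0,1] = -(-3)/(-6.3) = -0.4762; T[0,0] = 0.
  T[0,:] = [+0.0000, -0.4762, -0.5079, -0.2540, -0.2222]
  T[1,:] = [-0.3333, +0.0000, -0.1556, -0.2222, +0.7556]
  T[2,:] = [-0.4643, +0.1964, +0.0000, +0.1250, +0.6786]
  T[3,:] = [-0.3810, +0.1429, -0.1429, +0.0000, -0.7619]
  T[4,:] = [-0.4286, +0.3810, +0.3810, -0.2619, +0.0000]
eigenvalue magnitudes: 1.1796, 0.7505, 0.7505, 0.1835, 0.1835.
spectral radius ρ = 1.1796; 1.1796 > 1, so it fails to converge.

1.1796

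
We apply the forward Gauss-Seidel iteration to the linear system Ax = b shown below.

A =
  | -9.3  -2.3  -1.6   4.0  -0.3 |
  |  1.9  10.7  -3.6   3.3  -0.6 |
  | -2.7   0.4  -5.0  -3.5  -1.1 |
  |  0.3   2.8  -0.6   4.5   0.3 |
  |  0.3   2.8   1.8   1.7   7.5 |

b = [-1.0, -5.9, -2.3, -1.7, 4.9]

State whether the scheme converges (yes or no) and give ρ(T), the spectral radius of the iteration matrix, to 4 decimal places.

yes, ρ = 0.5847

A = D + L + U where D = diag(-9.3, 10.7, -5, 4.5, 7.5).
T_GS = -(D+L)⁻¹U: row 0 first, T[0,4] = -(-0.3)/(-9.3) = -0.0323; later rows by forward substitution.
  T[0,:] = [+0.0000, -0.2473, -0.1720, +0.4301, -0.0323]
  T[1,:] = [+0.0000, +0.0439, +0.3670, -0.3848, +0.0618]
  T[2,:] = [+0.0000, +0.1371, +0.1223, -0.9630, -0.1976]
  T[3,:] = [+0.0000, +0.0074, -0.2006, +0.0823, -0.1293]
  T[4,:] = [+0.0000, -0.0411, -0.1140, +0.3389, +0.0550]
eigenvalue magnitudes: 0.5847, 0.3411, 0.0407, 0.0191, 0.0000.
spectral radius ρ = 0.5847; 0.5847 < 1 ⇒ converges.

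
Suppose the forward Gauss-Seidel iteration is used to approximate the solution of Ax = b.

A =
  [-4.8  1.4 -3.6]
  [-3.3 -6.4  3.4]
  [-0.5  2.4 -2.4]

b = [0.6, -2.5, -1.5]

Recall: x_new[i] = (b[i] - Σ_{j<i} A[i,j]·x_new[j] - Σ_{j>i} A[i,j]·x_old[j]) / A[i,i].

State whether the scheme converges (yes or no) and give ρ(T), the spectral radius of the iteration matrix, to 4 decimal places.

yes, ρ = 0.8875

Split A = D + L + U, D = diag(-4.8, -6.4, -2.4).
Gauss-Seidel: T = -(D+L)⁻¹U, row 0 first, T[0,1] = -(1.4)/(-4.8) = +0.2917; later rows by forward substitution.
  T[0,:] = [+0.0000, +0.2917, -0.7500]
  T[1,:] = [+0.0000, -0.1504, +0.9180]
  T[2,:] = [+0.0000, -0.2112, +1.0742]
eigenvalue magnitudes: 0.8875, 0.0364, 0.0000.
ρ(T) = max|λ| = 0.8875; 0.8875 < 1: convergent.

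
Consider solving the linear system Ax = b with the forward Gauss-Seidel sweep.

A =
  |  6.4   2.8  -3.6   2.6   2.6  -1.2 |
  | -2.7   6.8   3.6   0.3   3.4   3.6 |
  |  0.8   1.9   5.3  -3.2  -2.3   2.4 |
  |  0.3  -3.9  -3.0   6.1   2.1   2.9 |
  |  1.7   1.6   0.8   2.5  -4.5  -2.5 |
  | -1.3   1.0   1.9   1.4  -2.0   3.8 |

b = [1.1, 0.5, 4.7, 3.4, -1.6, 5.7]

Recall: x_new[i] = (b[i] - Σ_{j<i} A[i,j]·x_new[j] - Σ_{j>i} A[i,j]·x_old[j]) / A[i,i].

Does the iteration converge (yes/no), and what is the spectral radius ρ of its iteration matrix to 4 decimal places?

Let D = diag(6.4, 6.8, 5.3, 6.1, -4.5, 3.8); L, U the strict triangles.
Gauss-Seidel: T = -(D+L)⁻¹U, row 0 first, T[0,4] = -(2.6)/(6.4) = -0.4062; later rows by forward substitution.
  T[0,:] = [+0.0000 -0.4375 +0.5625 -0.4062 -0.4062 +0.1875]
  T[1,:] = [+0.0000 -0.1737 -0.3061 -0.2054 -0.6613 -0.4550]
  T[2,:] = [+0.0000 +0.1283 +0.0248 +0.7387 +0.7324 -0.3180]
  T[3,:] = [+0.0000 -0.0264 -0.2111 +0.2520 -0.3869 -0.9319]
  T[4,:] = [+0.0000 -0.2189 -0.0092 +0.0448 -0.4734 -1.2208]
  T[5,:] = [+0.0000 -0.2736 +0.3335 -0.5235 -0.4377 +0.0437]
|λ(T)| sorted: 1.4920, 0.8448, 0.8448, 0.1130, 0.0760, 0.0000.
spectral radius ρ = 1.4920; 1.4920 > 1: divergent.

no, ρ = 1.4920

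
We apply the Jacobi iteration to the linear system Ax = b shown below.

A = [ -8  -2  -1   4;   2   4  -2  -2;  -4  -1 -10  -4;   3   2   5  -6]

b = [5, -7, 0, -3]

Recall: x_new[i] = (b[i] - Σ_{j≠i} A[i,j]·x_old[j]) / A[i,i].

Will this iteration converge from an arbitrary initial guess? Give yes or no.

yes

Let D = diag(-8, 4, -10, -6); L, U the strict triangles.
Jacobi: T = -D⁻¹(L+U), T[2,3] = -(-4)/(-10) = -0.4000; T[2,2] = 0.
  T[0,:] = [+0.0000 -0.2500 -0.1250 +0.5000]
  T[1,:] = [-0.5000 +0.0000 +0.5000 +0.5000]
  T[2,:] = [-0.4000 -0.1000 +0.0000 -0.4000]
  T[3,:] = [+0.5000 +0.3333 +0.8333 +0.0000]
moduli |λ_i(T)| = 0.8625, 0.6058, 0.6058, 0.2995.
ρ(T) = max|λ| = 0.8625; 0.8625 < 1 ⇒ converges.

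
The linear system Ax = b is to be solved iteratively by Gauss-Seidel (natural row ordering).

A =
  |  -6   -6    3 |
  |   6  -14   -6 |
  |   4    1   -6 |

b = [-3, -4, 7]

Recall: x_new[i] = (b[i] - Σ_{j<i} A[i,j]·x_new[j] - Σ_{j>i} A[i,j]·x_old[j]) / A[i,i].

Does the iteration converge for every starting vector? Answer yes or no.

yes

Split A = D + L + U, D = diag(-6, -14, -6).
Gauss-Seidel: T = -(D+L)⁻¹U, row 0 first, T[0,2] = -(3)/(-6) = +0.5000; later rows by forward substitution.
  T[0,:] = [+0.0000 -1.0000 +0.5000]
  T[1,:] = [+0.0000 -0.4286 -0.2143]
  T[2,:] = [+0.0000 -0.7381 +0.2976]
|λ(T)| sorted: 0.6040, 0.4730, 0.0000.
ρ(T) = max|λ| = 0.6040; 0.6040 < 1: convergent.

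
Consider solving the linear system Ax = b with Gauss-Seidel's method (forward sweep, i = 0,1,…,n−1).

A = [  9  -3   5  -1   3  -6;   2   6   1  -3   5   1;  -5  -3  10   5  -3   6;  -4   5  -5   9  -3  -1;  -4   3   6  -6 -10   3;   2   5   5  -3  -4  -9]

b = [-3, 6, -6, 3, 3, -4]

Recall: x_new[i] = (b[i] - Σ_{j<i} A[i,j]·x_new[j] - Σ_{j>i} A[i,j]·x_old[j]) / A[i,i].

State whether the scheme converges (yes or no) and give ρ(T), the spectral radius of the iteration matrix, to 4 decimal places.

Let D = diag(9, 6, 10, 9, -10, -9); L, U the strict triangles.
GS T = -(D+L)⁻¹U: row 0 first, T[0,3] = -(-1)/(9) = +0.1111; later rows by forward substitution.
  T[0,:] = [+0.0000, +0.3333, -0.5556, +0.1111, -0.3333, +0.6667]
  T[1,:] = [+0.0000, -0.1111, +0.0185, +0.4630, -0.7222, -0.3889]
  T[2,:] = [+0.0000, +0.1333, -0.2722, -0.3056, -0.0833, -0.3833]
  T[3,:] = [+0.0000, +0.2840, -0.4084, -0.3776, +0.5401, +0.4105]
  T[4,:] = [+0.0000, -0.2570, +0.3095, +0.1377, -0.4574, -0.5596]
  T[5,:] = [+0.0000, +0.1060, -0.2658, +0.1768, -0.4984, -0.1690]
|roots of det(T-λI)|: 1.3058, 0.5725, 0.4973, 0.0407, 0.0407, 0.0000.
ρ(T) = max|λ| = 1.3058; 1.3058 > 1 ⇒ diverges.

no, ρ = 1.3058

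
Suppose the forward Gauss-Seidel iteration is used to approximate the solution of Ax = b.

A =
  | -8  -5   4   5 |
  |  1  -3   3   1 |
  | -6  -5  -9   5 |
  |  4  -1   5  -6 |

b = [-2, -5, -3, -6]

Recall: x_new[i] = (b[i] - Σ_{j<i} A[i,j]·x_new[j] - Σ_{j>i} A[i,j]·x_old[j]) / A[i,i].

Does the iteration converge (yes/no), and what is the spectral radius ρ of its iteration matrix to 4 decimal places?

Let D = diag(-8, -3, -9, -6); L, U the strict triangles.
GS T = -(D+L)⁻¹U: row 0 first, T[0,3] = -(5)/(-8) = +0.6250; later rows by forward substitution.
  T[0,:] = [+0.0000  -0.6250  +0.5000  +0.6250]
  T[1,:] = [+0.0000  -0.2083  +1.1667  +0.5417]
  T[2,:] = [+0.0000  +0.5324  -0.9815  -0.1620]
  T[3,:] = [+0.0000  +0.0617  -0.6790  +0.1914]
eigenvalue magnitudes: 1.5868, 0.3819, 0.3819, 0.0000.
ρ = 1.5868; 1.5868 > 1 ⇒ diverges.

no, ρ = 1.5868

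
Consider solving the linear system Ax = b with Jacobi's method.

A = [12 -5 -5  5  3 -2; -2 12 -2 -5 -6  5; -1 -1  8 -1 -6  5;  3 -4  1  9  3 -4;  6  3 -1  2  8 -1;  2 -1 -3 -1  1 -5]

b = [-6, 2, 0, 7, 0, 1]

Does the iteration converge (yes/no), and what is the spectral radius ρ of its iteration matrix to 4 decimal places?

Diagonal D = diag(12, 12, 8, 9, 8, -5); L, U strict lower/upper.
T_J = -D⁻¹(L+U): T[3,5] = -(-4)/(9) = +0.4444; T[3,3] = 0.
  T[0,:] = [+0.0000, +0.4167, +0.4167, -0.4167, -0.2500, +0.1667]
  T[1,:] = [+0.1667, +0.0000, +0.1667, +0.4167, +0.5000, -0.4167]
  T[2,:] = [+0.1250, +0.1250, +0.0000, +0.1250, +0.7500, -0.6250]
  T[3,:] = [-0.3333, +0.4444, -0.1111, +0.0000, -0.3333, +0.4444]
  T[4,:] = [-0.7500, -0.3750, +0.1250, -0.2500, +0.0000, +0.1250]
  T[5,:] = [+0.4000, -0.2000, -0.6000, -0.2000, +0.2000, +0.0000]
|roots of det(T-λI)|: 1.3265, 0.7865, 0.7865, 0.3761, 0.2921, 0.2921.
ρ = 1.3265; 1.3265 > 1: divergent.

no, ρ = 1.3265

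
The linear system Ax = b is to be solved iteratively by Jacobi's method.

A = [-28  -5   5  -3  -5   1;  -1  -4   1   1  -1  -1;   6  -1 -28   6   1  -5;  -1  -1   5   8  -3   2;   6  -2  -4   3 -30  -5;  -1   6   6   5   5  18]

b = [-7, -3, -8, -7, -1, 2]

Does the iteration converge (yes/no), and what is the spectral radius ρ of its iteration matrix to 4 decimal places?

yes, ρ = 0.5221

Let D = diag(-28, -4, -28, 8, -30, 18); L, U the strict triangles.
Jacobi: T = -D⁻¹(L+U), T[3,1] = -(-1)/(8) = +0.1250; T[3,3] = 0.
  T[0,:] = [+0.0000  -0.1786  +0.1786  -0.1071  -0.1786  +0.0357]
  T[1,:] = [-0.2500  +0.0000  +0.2500  +0.2500  -0.2500  -0.2500]
  T[2,:] = [+0.2143  -0.0357  +0.0000  +0.2143  +0.0357  -0.1786]
  T[3,:] = [+0.1250  +0.1250  -0.6250  +0.0000  +0.3750  -0.2500]
  T[4,:] = [+0.2000  -0.0667  -0.1333  +0.1000  +0.0000  -0.1667]
  T[5,:] = [+0.0556  -0.3333  -0.3333  -0.2778  -0.2778  +0.0000]
|λ(T)| sorted: 0.5221, 0.4383, 0.2232, 0.2232, 0.2068, 0.0603.
ρ = 0.5221; 0.5221 < 1: convergent.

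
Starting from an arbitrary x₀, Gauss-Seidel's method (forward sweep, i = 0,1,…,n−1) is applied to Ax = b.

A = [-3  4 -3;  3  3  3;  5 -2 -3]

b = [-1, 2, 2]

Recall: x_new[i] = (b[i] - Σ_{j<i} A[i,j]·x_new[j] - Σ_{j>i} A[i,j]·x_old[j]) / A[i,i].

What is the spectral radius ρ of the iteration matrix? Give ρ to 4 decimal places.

Split A = D + L + U, D = diag(-3, 3, -3).
T_GS = -(D+L)⁻¹U: row 0 first, T[0,2] = -(-3)/(-3) = -1.0000; later rows by forward substitution.
  T[0,:] = [+0.0000  +1.3333  -1.0000]
  T[1,:] = [+0.0000  -1.3333  -0.0000]
  T[2,:] = [+0.0000  +3.1111  -1.6667]
|λ(T)| sorted: 1.6667, 1.3333, 0.0000.
ρ = 1.6667; 1.6667 > 1, so it fails to converge.

1.6667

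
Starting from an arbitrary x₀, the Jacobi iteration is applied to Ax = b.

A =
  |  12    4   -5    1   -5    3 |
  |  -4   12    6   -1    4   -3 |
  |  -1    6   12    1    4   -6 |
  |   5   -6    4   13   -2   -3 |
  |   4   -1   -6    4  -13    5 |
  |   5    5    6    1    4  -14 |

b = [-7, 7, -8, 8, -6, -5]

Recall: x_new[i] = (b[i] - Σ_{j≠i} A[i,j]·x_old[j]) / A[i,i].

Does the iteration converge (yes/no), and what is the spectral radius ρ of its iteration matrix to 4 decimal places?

Diagonal D = diag(12, 12, 12, 13, -13, -14); L, U strict lower/upper.
Jacobi T = -D⁻¹(L+U): T[1,4] = -(4)/(12) = -0.3333; T[1,1] = 0.
  T[0,:] = [+0.0000  -0.3333  +0.4167  -0.0833  +0.4167  -0.2500]
  T[1,:] = [+0.3333  +0.0000  -0.5000  +0.0833  -0.3333  +0.2500]
  T[2,:] = [+0.0833  -0.5000  +0.0000  -0.0833  -0.3333  +0.5000]
  T[3,:] = [-0.3846  +0.4615  -0.3077  +0.0000  +0.1538  +0.2308]
  T[4,:] = [+0.3077  -0.0769  -0.4615  +0.3077  +0.0000  +0.3846]
  T[5,:] = [+0.3571  +0.3571  +0.4286  +0.0714  +0.2857  +0.0000]
|λ(T)| sorted: 1.1797, 0.6030, 0.5739, 0.3895, 0.3895, 0.2722.
ρ = 1.1797; 1.1797 > 1, so it fails to converge.

no, ρ = 1.1797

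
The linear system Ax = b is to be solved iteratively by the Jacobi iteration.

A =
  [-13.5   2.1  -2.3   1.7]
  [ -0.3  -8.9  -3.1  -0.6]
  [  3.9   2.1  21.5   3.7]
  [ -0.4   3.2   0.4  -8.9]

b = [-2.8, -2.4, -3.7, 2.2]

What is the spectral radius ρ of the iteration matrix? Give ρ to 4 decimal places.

Let D = diag(-13.5, -8.9, 21.5, -8.9); L, U the strict triangles.
T_J = -D⁻¹(L+U): T[0,1] = -(2.1)/(-13.5) = +0.1556; T[0,0] = 0.
  T[0,:] = [+0.0000  +0.1556  -0.1704  +0.1259]
  T[1,:] = [-0.0337  +0.0000  -0.3483  -0.0674]
  T[2,:] = [-0.1814  -0.0977  +0.0000  -0.1721]
  T[3,:] = [-0.0449  +0.3596  +0.0449  +0.0000]
|roots of det(T-λI)|: 0.3541, 0.2748, 0.2748, 0.1175.
ρ(T) = max|λ| = 0.3541; 0.3541 < 1, so it converges for any x₀.

0.3541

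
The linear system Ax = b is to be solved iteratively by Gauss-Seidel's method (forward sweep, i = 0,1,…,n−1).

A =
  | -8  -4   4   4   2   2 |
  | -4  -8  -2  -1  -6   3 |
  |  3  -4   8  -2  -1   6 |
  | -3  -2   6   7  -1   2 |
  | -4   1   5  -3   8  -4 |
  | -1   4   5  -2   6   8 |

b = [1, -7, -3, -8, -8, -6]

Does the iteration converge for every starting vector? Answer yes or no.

no

Write A = D+L+U with D = diag(-8, -8, 8, 7, 8, 8).
GS T = -(D+L)⁻¹U: row 0 first, T[0,2] = -(4)/(-8) = +0.5000; later rows by forward substitution.
  T[0,:] = [+0.0000  -0.5000  +0.5000  +0.5000  +0.2500  +0.2500]
  T[1,:] = [+0.0000  +0.2500  -0.5000  -0.3750  -0.8750  +0.2500]
  T[2,:] = [+0.0000  +0.3125  -0.4375  -0.1250  -0.4062  -0.7188]
  T[3,:] = [+0.0000  -0.4107  +0.4464  +0.2143  +0.3482  +0.5089]
  T[4,:] = [+0.0000  -0.6306  +0.7533  +0.4554  +0.6189  +1.2338]
  T[5,:] = [+0.0000  -0.0126  +0.1325  +0.0402  +0.3456  -0.4427]
moduli |λ_i(T)| = 1.2098, 0.8834, 0.1610, 0.0403, 0.0403, 0.0000.
ρ = 1.2098; 1.2098 > 1: divergent.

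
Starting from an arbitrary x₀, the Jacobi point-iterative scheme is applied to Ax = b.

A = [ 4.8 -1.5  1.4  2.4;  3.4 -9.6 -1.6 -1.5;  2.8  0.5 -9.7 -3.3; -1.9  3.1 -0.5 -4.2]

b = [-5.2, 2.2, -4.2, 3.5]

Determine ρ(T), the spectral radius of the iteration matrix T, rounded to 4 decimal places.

Split A = D + L + U, D = diag(4.8, -9.6, -9.7, -4.2).
Jacobi T = -D⁻¹(L+U): T[3,0] = -(-1.9)/(-4.2) = -0.4524; T[3,3] = 0.
  T[0,:] = [+0.0000  +0.3125  -0.2917  -0.5000]
  T[1,:] = [+0.3542  +0.0000  -0.1667  -0.1562]
  T[2,:] = [+0.2887  +0.0515  +0.0000  -0.3402]
  T[3,:] = [-0.4524  +0.7381  -0.1190  +0.0000]
|λ(T)| sorted: 0.6394, 0.3724, 0.3724, 0.2834.
ρ(T) = max|λ| = 0.6394; 0.6394 < 1, so it converges for any x₀.

0.6394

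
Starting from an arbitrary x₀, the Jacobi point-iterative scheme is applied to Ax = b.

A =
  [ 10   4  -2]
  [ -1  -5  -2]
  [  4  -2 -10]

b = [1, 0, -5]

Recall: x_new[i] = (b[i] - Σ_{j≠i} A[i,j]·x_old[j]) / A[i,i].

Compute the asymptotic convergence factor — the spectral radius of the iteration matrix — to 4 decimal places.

Write A = D+L+U with D = diag(10, -5, -10).
T_J = -D⁻¹(L+U): T[1,0] = -(-1)/(-5) = -0.2000; T[1,1] = 0.
  T[0,:] = [+0.0000  -0.4000  +0.2000]
  T[1,:] = [-0.2000  +0.0000  -0.4000]
  T[2,:] = [+0.4000  -0.2000  +0.0000]
moduli |λ_i(T)| = 0.6000, 0.3464, 0.3464.
ρ(T) = max|λ| = 0.6000; 0.6000 < 1, so it converges for any x₀.

0.6000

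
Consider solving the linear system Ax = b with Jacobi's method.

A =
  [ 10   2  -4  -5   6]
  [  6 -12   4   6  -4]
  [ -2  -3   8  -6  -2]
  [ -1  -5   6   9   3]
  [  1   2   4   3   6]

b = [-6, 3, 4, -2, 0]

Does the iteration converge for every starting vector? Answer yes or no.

no

Diagonal D = diag(10, -12, 8, 9, 6); L, U strict lower/upper.
Jacobi: T = -D⁻¹(L+U), T[3,2] = -(6)/(9) = -0.6667; T[3,3] = 0.
  T[0,:] = [+0.0000  -0.2000  +0.4000  +0.5000  -0.6000]
  T[1,:] = [+0.5000  +0.0000  +0.3333  +0.5000  -0.3333]
  T[2,:] = [+0.2500  +0.3750  +0.0000  +0.7500  +0.2500]
  T[3,:] = [+0.1111  +0.5556  -0.6667  +0.0000  -0.3333]
  T[4,:] = [-0.1667  -0.3333  -0.6667  -0.5000  +0.0000]
|roots of det(T-λI)|: 1.1447, 0.7752, 0.7752, 0.4611, 0.4611.
ρ(T) = max|λ| = 1.1447; 1.1447 > 1 ⇒ diverges.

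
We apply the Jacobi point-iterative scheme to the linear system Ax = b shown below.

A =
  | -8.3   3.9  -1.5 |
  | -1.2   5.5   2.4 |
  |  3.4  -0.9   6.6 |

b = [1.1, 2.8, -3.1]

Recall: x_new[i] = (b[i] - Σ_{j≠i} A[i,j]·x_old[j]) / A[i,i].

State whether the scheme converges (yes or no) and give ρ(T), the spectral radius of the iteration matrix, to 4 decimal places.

yes, ρ = 0.5611

Let D = diag(-8.3, 5.5, 6.6); L, U the strict triangles.
Jacobi: T = -D⁻¹(L+U), T[1,2] = -(2.4)/(5.5) = -0.4364; T[1,1] = 0.
  T[0,:] = [+0.0000  +0.4699  -0.1807]
  T[1,:] = [+0.2182  +0.0000  -0.4364]
  T[2,:] = [-0.5152  +0.1364  +0.0000]
moduli |λ_i(T)| = 0.5611, 0.4227, 0.4227.
ρ(T) = max|λ| = 0.5611; 0.5611 < 1: convergent.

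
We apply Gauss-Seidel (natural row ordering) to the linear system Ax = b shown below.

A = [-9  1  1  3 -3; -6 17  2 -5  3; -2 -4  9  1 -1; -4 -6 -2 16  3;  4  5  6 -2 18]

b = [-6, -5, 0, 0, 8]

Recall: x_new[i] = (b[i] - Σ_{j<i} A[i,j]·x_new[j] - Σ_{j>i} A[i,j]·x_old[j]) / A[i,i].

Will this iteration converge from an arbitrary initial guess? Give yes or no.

yes

A = D + L + U where D = diag(-9, 17, 9, 16, 18).
T_GS = -(D+L)⁻¹U: row 0 first, T[0,4] = -(-3)/(-9) = -0.3333; later rows by forward substitution.
  T[0,:] = [+0.0000, +0.1111, +0.1111, +0.3333, -0.3333]
  T[1,:] = [+0.0000, +0.0392, -0.0784, +0.4118, -0.2941]
  T[2,:] = [+0.0000, +0.0421, -0.0102, +0.1460, -0.0937]
  T[3,:] = [+0.0000, +0.0477, -0.0029, +0.2560, -0.3928]
  T[4,:] = [+0.0000, -0.0443, +0.0002, -0.2087, +0.1434]
|λ(T)| sorted: 0.5532, 0.0488, 0.0488, 0.0459, 0.0000.
ρ(T) = max|λ| = 0.5532; 0.5532 < 1, so it converges for any x₀.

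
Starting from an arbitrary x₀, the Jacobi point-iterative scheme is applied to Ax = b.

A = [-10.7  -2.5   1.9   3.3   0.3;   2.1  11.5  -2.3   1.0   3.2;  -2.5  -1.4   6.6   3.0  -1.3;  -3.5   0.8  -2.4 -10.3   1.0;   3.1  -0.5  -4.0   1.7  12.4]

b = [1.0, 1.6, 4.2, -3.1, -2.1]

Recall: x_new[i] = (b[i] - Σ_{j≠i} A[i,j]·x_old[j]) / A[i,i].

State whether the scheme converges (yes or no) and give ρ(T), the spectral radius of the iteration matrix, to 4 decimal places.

yes, ρ = 0.6341

Let D = diag(-10.7, 11.5, 6.6, -10.3, 12.4); L, U the strict triangles.
T_J = -D⁻¹(L+U): T[1,3] = -(1)/(11.5) = -0.0870; T[1,1] = 0.
  T[0,:] = [+0.0000, -0.2336, +0.1776, +0.3084, +0.0280]
  T[1,:] = [-0.1826, +0.0000, +0.2000, -0.0870, -0.2783]
  T[2,:] = [+0.3788, +0.2121, +0.0000, -0.4545, +0.1970]
  T[3,:] = [-0.3398, +0.0777, -0.2330, +0.0000, +0.0971]
  T[4,:] = [-0.2500, +0.0403, +0.3226, -0.1371, +0.0000]
|eigenvalues of T|: 0.6341, 0.4266, 0.3786, 0.3786, 0.0352.
ρ(T) = max|λ| = 0.6341; 0.6341 < 1 ⇒ converges.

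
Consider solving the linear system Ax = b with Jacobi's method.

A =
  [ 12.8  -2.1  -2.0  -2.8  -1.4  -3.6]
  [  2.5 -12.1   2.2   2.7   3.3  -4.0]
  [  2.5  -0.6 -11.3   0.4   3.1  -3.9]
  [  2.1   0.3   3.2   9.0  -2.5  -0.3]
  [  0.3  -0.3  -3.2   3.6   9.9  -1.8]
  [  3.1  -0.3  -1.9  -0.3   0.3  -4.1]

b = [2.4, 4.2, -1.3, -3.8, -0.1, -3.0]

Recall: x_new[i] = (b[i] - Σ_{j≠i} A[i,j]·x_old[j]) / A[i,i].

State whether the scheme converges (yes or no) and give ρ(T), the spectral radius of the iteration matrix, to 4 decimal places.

yes, ρ = 0.8406

Split A = D + L + U, D = diag(12.8, -12.1, -11.3, 9, 9.9, -4.1).
Jacobi: T = -D⁻¹(L+U), T[3,0] = -(2.1)/(9) = -0.2333; T[3,3] = 0.
  T[0,:] = [+0.0000 +0.1641 +0.1562 +0.2188 +0.1094 +0.2812]
  T[1,:] = [+0.2066 +0.0000 +0.1818 +0.2231 +0.2727 -0.3306]
  T[2,:] = [+0.2212 -0.0531 +0.0000 +0.0354 +0.2743 -0.3451]
  T[3,:] = [-0.2333 -0.0333 -0.3556 +0.0000 +0.2778 +0.0333]
  T[4,:] = [-0.0303 +0.0303 +0.3232 -0.3636 +0.0000 +0.1818]
  T[5,:] = [+0.7561 -0.0732 -0.4634 -0.0732 +0.0732 +0.0000]
|eigenvalues of T|: 0.8406, 0.4805, 0.4805, 0.4415, 0.4415, 0.0218.
ρ = 0.8406; 0.8406 < 1, so it converges for any x₀.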